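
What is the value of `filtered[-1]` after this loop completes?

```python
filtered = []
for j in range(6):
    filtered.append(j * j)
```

Let's trace through this code step by step.

Initialize: filtered = []
Entering loop: for j in range(6):
After iteration 1: j = 0, filtered = [0]
After iteration 2: j = 1, filtered = [0, 1]
After iteration 3: j = 2, filtered = [0, 1, 4]
After iteration 4: j = 3, filtered = [0, 1, 4, 9]
After iteration 5: j = 4, filtered = [0, 1, 4, 9, 16]
After iteration 6: j = 5, filtered = [0, 1, 4, 9, 16, 25]
Loop ends.
filtered[-1] = 25

Final answer: 25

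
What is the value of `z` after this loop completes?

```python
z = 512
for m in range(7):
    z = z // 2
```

Let's trace through this code step by step.

Initialize: z = 512
Entering loop: for m in range(7):
After iteration 1: m = 0, z = 256
After iteration 2: m = 1, z = 128
After iteration 3: m = 2, z = 64
After iteration 4: m = 3, z = 32
After iteration 5: m = 4, z = 16
After iteration 6: m = 5, z = 8
After iteration 7: m = 6, z = 4
Loop ends.

Final answer: 4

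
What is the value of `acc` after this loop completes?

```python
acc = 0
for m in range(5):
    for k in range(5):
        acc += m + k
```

Let's trace through this code step by step.

Initialize: acc = 0
Entering loop: for m in range(5):
After iteration 1: m = 0, acc = 10
After iteration 2: m = 1, acc = 25
After iteration 3: m = 2, acc = 45
After iteration 4: m = 3, acc = 70
After iteration 5: m = 4, acc = 100
Loop ends.

Final answer: 100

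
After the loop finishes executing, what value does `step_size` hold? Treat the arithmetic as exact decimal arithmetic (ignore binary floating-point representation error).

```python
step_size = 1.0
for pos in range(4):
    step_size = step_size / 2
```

Let's trace through this code step by step.

Initialize: step_size = 1.0
Entering loop: for pos in range(4):
After iteration 1: pos = 0, step_size = 0.5
After iteration 2: pos = 1, step_size = 0.25
After iteration 3: pos = 2, step_size = 0.125
After iteration 4: pos = 3, step_size = 0.0625
Loop ends.

Final answer: 0.0625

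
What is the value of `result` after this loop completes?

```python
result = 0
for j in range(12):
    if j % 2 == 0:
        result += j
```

Let's trace through this code step by step.

Initialize: result = 0
Entering loop: for j in range(12):
After iteration 1: j = 0, result = 0
After iteration 2: j = 1, result = 0
After iteration 3: j = 2, result = 2
After iteration 4: j = 3, result = 2
After iteration 5: j = 4, result = 6
After iteration 6: j = 5, result = 6
After iteration 7: j = 6, result = 12
After iteration 8: j = 7, result = 12
After iteration 9: j = 8, result = 20
After iteration 10: j = 9, result = 20
After iteration 11: j = 10, result = 30
After iteration 12: j = 11, result = 30
Loop ends.

Final answer: 30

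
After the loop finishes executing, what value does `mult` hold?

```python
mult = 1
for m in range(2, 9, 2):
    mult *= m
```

Let's trace through this code step by step.

Initialize: mult = 1
Entering loop: for m in range(2, 9, 2):
After iteration 1: m = 2, mult = 2
After iteration 2: m = 4, mult = 8
After iteration 3: m = 6, mult = 48
After iteration 4: m = 8, mult = 384
Loop ends.

Final answer: 384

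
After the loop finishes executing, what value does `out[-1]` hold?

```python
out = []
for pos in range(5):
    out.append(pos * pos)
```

Let's trace through this code step by step.

Initialize: out = []
Entering loop: for pos in range(5):
After iteration 1: pos = 0, out = [0]
After iteration 2: pos = 1, out = [0, 1]
After iteration 3: pos = 2, out = [0, 1, 4]
After iteration 4: pos = 3, out = [0, 1, 4, 9]
After iteration 5: pos = 4, out = [0, 1, 4, 9, 16]
Loop ends.
out[-1] = 16

Final answer: 16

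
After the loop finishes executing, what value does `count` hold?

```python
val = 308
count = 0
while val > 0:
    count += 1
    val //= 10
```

Let's trace through this code step by step.

Initialize: val = 308
Initialize: count = 0
Entering loop: while val > 0:
After iteration 1: val = 30, count = 1
After iteration 2: val = 3, count = 2
After iteration 3: val = 0, count = 3
Loop ends.

Final answer: 3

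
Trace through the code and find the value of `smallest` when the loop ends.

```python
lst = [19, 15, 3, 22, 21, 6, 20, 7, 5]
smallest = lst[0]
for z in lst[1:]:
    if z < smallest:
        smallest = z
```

Let's trace through this code step by step.

Initialize: lst = [19, 15, 3, 22, 21, 6, 20, 7, 5]
Initialize: smallest = 19
Entering loop: for z in lst[1:]:
After iteration 1: z = 15, smallest = 15
After iteration 2: z = 3, smallest = 3
After iteration 3: z = 22, smallest = 3
After iteration 4: z = 21, smallest = 3
After iteration 5: z = 6, smallest = 3
After iteration 6: z = 20, smallest = 3
After iteration 7: z = 7, smallest = 3
After iteration 8: z = 5, smallest = 3
Loop ends.

Final answer: 3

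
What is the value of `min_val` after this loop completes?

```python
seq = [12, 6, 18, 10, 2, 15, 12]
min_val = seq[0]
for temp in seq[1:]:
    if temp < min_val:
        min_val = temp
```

Let's trace through this code step by step.

Initialize: seq = [12, 6, 18, 10, 2, 15, 12]
Initialize: min_val = 12
Entering loop: for temp in seq[1:]:
After iteration 1: temp = 6, min_val = 6
After iteration 2: temp = 18, min_val = 6
After iteration 3: temp = 10, min_val = 6
After iteration 4: temp = 2, min_val = 2
After iteration 5: temp = 15, min_val = 2
After iteration 6: temp = 12, min_val = 2
Loop ends.

Final answer: 2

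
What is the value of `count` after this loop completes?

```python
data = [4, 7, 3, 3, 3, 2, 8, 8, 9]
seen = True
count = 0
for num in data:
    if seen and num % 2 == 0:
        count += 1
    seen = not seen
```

Let's trace through this code step by step.

Initialize: data = [4, 7, 3, 3, 3, 2, 8, 8, 9]
Initialize: seen = True
Initialize: count = 0
Entering loop: for num in data:
After iteration 1: num = 4, seen = False, count = 1
After iteration 2: num = 7, seen = True, count = 1
After iteration 3: num = 3, seen = False, count = 1
After iteration 4: num = 3, seen = True, count = 1
After iteration 5: num = 3, seen = False, count = 1
After iteration 6: num = 2, seen = True, count = 1
After iteration 7: num = 8, seen = False, count = 2
After iteration 8: num = 8, seen = True, count = 2
After iteration 9: num = 9, seen = False, count = 2
Loop ends.

Final answer: 2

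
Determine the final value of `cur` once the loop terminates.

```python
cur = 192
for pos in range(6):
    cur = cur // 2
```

Let's trace through this code step by step.

Initialize: cur = 192
Entering loop: for pos in range(6):
After iteration 1: pos = 0, cur = 96
After iteration 2: pos = 1, cur = 48
After iteration 3: pos = 2, cur = 24
After iteration 4: pos = 3, cur = 12
After iteration 5: pos = 4, cur = 6
After iteration 6: pos = 5, cur = 3
Loop ends.

Final answer: 3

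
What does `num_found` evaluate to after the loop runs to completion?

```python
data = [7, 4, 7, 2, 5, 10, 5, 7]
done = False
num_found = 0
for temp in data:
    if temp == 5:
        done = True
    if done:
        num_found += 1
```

Let's trace through this code step by step.

Initialize: data = [7, 4, 7, 2, 5, 10, 5, 7]
Initialize: done = False
Initialize: num_found = 0
Entering loop: for temp in data:
After iteration 1: temp = 7, done = False, num_found = 0
After iteration 2: temp = 4, done = False, num_found = 0
After iteration 3: temp = 7, done = False, num_found = 0
After iteration 4: temp = 2, done = False, num_found = 0
After iteration 5: temp = 5, done = True, num_found = 1
After iteration 6: temp = 10, done = True, num_found = 2
After iteration 7: temp = 5, done = True, num_found = 3
After iteration 8: temp = 7, done = True, num_found = 4
Loop ends.

Final answer: 4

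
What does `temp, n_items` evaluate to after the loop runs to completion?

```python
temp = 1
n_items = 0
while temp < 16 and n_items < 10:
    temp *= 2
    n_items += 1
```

Let's trace through this code step by step.

Initialize: temp = 1
Initialize: n_items = 0
Entering loop: while temp < 16 and n_items < 10:
After iteration 1: temp = 2, n_items = 1
After iteration 2: temp = 4, n_items = 2
After iteration 3: temp = 8, n_items = 3
After iteration 4: temp = 16, n_items = 4
Loop ends.

Final answer: 16, 4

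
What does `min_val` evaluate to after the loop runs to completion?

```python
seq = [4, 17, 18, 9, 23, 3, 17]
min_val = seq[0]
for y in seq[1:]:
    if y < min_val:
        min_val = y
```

Let's trace through this code step by step.

Initialize: seq = [4, 17, 18, 9, 23, 3, 17]
Initialize: min_val = 4
Entering loop: for y in seq[1:]:
After iteration 1: y = 17, min_val = 4
After iteration 2: y = 18, min_val = 4
After iteration 3: y = 9, min_val = 4
After iteration 4: y = 23, min_val = 4
After iteration 5: y = 3, min_val = 3
After iteration 6: y = 17, min_val = 3
Loop ends.

Final answer: 3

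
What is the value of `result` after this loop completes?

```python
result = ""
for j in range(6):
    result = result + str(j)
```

Let's trace through this code step by step.

Initialize: result = ''
Entering loop: for j in range(6):
After iteration 1: j = 0, result = '0'
After iteration 2: j = 1, result = '01'
After iteration 3: j = 2, result = '012'
After iteration 4: j = 3, result = '0123'
After iteration 5: j = 4, result = '01234'
After iteration 6: j = 5, result = '012345'
Loop ends.

Final answer: '012345'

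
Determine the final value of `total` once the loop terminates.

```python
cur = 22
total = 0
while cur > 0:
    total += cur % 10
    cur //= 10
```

Let's trace through this code step by step.

Initialize: cur = 22
Initialize: total = 0
Entering loop: while cur > 0:
After iteration 1: cur = 2, total = 2
After iteration 2: cur = 0, total = 4
Loop ends.

Final answer: 4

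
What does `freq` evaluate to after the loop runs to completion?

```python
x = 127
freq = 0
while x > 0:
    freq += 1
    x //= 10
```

Let's trace through this code step by step.

Initialize: x = 127
Initialize: freq = 0
Entering loop: while x > 0:
After iteration 1: x = 12, freq = 1
After iteration 2: x = 1, freq = 2
After iteration 3: x = 0, freq = 3
Loop ends.

Final answer: 3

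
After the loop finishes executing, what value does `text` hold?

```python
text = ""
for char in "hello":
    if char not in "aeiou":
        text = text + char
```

Let's trace through this code step by step.

Initialize: text = ''
Entering loop: for char in "hello":
After iteration 1: char = 'h', text = 'h'
After iteration 2: char = 'e', text = 'h'
After iteration 3: char = 'l', text = 'hl'
After iteration 4: char = 'l', text = 'hll'
After iteration 5: char = 'o', text = 'hll'
Loop ends.

Final answer: 'hll'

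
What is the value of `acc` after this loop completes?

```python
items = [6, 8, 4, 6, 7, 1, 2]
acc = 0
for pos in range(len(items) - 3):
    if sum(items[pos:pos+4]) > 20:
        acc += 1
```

Let's trace through this code step by step.

Initialize: items = [6, 8, 4, 6, 7, 1, 2]
Initialize: acc = 0
Entering loop: for pos in range(len(items) - 3):
After iteration 1: pos = 0, acc = 1
After iteration 2: pos = 1, acc = 2
After iteration 3: pos = 2, acc = 2
After iteration 4: pos = 3, acc = 2
Loop ends.

Final answer: 2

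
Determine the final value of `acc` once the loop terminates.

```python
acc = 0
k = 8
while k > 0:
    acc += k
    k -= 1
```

Let's trace through this code step by step.

Initialize: acc = 0
Initialize: k = 8
Entering loop: while k > 0:
After iteration 1: acc = 8, k = 7
After iteration 2: acc = 15, k = 6
After iteration 3: acc = 21, k = 5
After iteration 4: acc = 26, k = 4
After iteration 5: acc = 30, k = 3
After iteration 6: acc = 33, k = 2
After iteration 7: acc = 35, k = 1
After iteration 8: acc = 36, k = 0
Loop ends.

Final answer: 36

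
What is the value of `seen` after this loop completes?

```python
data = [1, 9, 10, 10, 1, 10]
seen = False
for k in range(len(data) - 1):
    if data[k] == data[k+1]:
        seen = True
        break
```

Let's trace through this code step by step.

Initialize: data = [1, 9, 10, 10, 1, 10]
Initialize: seen = False
Entering loop: for k in range(len(data) - 1):
After iteration 1: k = 0, seen = False
After iteration 2: k = 1, seen = False
After iteration 3: k = 2, seen = True
Loop ends.

Final answer: True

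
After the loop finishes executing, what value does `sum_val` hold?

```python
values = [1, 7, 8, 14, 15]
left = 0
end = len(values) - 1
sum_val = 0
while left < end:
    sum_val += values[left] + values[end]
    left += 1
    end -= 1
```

Let's trace through this code step by step.

Initialize: values = [1, 7, 8, 14, 15]
Initialize: left = 0
Initialize: end = 4
Initialize: sum_val = 0
Entering loop: while left < end:
After iteration 1: left = 1, end = 3, sum_val = 16
After iteration 2: left = 2, end = 2, sum_val = 37
Loop ends.

Final answer: 37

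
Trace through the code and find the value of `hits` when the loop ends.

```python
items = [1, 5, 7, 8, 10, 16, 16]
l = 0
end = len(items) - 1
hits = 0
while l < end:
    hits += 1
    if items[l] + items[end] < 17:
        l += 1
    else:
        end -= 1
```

Let's trace through this code step by step.

Initialize: items = [1, 5, 7, 8, 10, 16, 16]
Initialize: l = 0
Initialize: end = 6
Initialize: hits = 0
Entering loop: while l < end:
After iteration 1: l = 0, end = 5, hits = 1
After iteration 2: l = 0, end = 4, hits = 2
After iteration 3: l = 1, end = 4, hits = 3
After iteration 4: l = 2, end = 4, hits = 4
After iteration 5: l = 2, end = 3, hits = 5
After iteration 6: l = 3, end = 3, hits = 6
Loop ends.

Final answer: 6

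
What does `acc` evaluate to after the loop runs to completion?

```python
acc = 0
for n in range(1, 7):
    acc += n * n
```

Let's trace through this code step by step.

Initialize: acc = 0
Entering loop: for n in range(1, 7):
After iteration 1: n = 1, acc = 1
After iteration 2: n = 2, acc = 5
After iteration 3: n = 3, acc = 14
After iteration 4: n = 4, acc = 30
After iteration 5: n = 5, acc = 55
After iteration 6: n = 6, acc = 91
Loop ends.

Final answer: 91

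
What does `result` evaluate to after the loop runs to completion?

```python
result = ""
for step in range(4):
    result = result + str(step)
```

Let's trace through this code step by step.

Initialize: result = ''
Entering loop: for step in range(4):
After iteration 1: step = 0, result = '0'
After iteration 2: step = 1, result = '01'
After iteration 3: step = 2, result = '012'
After iteration 4: step = 3, result = '0123'
Loop ends.

Final answer: '0123'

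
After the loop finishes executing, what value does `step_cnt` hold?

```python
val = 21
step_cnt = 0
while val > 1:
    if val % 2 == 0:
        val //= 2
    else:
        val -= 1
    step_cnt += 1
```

Let's trace through this code step by step.

Initialize: val = 21
Initialize: step_cnt = 0
Entering loop: while val > 1:
After iteration 1: val = 20, step_cnt = 1
After iteration 2: val = 10, step_cnt = 2
After iteration 3: val = 5, step_cnt = 3
After iteration 4: val = 4, step_cnt = 4
After iteration 5: val = 2, step_cnt = 5
After iteration 6: val = 1, step_cnt = 6
Loop ends.

Final answer: 6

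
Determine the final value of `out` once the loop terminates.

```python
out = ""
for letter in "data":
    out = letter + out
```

Let's trace through this code step by step.

Initialize: out = ''
Entering loop: for letter in "data":
After iteration 1: letter = 'd', out = 'd'
After iteration 2: letter = 'a', out = 'ad'
After iteration 3: letter = 't', out = 'tad'
After iteration 4: letter = 'a', out = 'atad'
Loop ends.

Final answer: 'atad'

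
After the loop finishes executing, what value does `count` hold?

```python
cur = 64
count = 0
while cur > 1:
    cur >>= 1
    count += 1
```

Let's trace through this code step by step.

Initialize: cur = 64
Initialize: count = 0
Entering loop: while cur > 1:
After iteration 1: cur = 32, count = 1
After iteration 2: cur = 16, count = 2
After iteration 3: cur = 8, count = 3
After iteration 4: cur = 4, count = 4
After iteration 5: cur = 2, count = 5
After iteration 6: cur = 1, count = 6
Loop ends.

Final answer: 6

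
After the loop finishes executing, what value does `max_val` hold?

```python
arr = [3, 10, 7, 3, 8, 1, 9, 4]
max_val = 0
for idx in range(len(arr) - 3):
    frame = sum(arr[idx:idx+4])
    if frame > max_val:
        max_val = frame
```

Let's trace through this code step by step.

Initialize: arr = [3, 10, 7, 3, 8, 1, 9, 4]
Initialize: max_val = 0
Entering loop: for idx in range(len(arr) - 3):
After iteration 1: idx = 0, max_val = 23, frame = 23
After iteration 2: idx = 1, max_val = 28, frame = 28
After iteration 3: idx = 2, max_val = 28, frame = 19
After iteration 4: idx = 3, max_val = 28, frame = 21
After iteration 5: idx = 4, max_val = 28, frame = 22
Loop ends.

Final answer: 28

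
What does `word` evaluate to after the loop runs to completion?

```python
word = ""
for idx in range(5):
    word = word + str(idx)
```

Let's trace through this code step by step.

Initialize: word = ''
Entering loop: for idx in range(5):
After iteration 1: idx = 0, word = '0'
After iteration 2: idx = 1, word = '01'
After iteration 3: idx = 2, word = '012'
After iteration 4: idx = 3, word = '0123'
After iteration 5: idx = 4, word = '01234'
Loop ends.

Final answer: '01234'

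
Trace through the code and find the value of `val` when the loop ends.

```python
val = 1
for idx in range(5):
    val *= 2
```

Let's trace through this code step by step.

Initialize: val = 1
Entering loop: for idx in range(5):
After iteration 1: idx = 0, val = 2
After iteration 2: idx = 1, val = 4
After iteration 3: idx = 2, val = 8
After iteration 4: idx = 3, val = 16
After iteration 5: idx = 4, val = 32
Loop ends.

Final answer: 32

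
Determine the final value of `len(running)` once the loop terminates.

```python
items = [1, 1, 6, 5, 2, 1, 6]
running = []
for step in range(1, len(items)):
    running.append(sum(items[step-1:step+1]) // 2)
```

Let's trace through this code step by step.

Initialize: items = [1, 1, 6, 5, 2, 1, 6]
Initialize: running = []
Entering loop: for step in range(1, len(items)):
After iteration 1: step = 1, running = [1]
After iteration 2: step = 2, running = [1, 3]
After iteration 3: step = 3, running = [1, 3, 5]
After iteration 4: step = 4, running = [1, 3, 5, 3]
After iteration 5: step = 5, running = [1, 3, 5, 3, 1]
After iteration 6: step = 6, running = [1, 3, 5, 3, 1, 3]
Loop ends.
len(running) = 6

Final answer: 6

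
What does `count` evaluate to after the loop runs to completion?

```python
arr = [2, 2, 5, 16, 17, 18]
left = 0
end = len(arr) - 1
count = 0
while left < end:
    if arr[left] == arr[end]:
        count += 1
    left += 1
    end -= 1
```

Let's trace through this code step by step.

Initialize: arr = [2, 2, 5, 16, 17, 18]
Initialize: left = 0
Initialize: end = 5
Initialize: count = 0
Entering loop: while left < end:
After iteration 1: left = 1, end = 4, count = 0
After iteration 2: left = 2, end = 3, count = 0
After iteration 3: left = 3, end = 2, count = 0
Loop ends.

Final answer: 0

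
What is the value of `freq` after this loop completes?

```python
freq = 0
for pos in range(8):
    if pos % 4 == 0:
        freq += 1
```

Let's trace through this code step by step.

Initialize: freq = 0
Entering loop: for pos in range(8):
After iteration 1: pos = 0, freq = 1
After iteration 2: pos = 1, freq = 1
After iteration 3: pos = 2, freq = 1
After iteration 4: pos = 3, freq = 1
After iteration 5: pos = 4, freq = 2
After iteration 6: pos = 5, freq = 2
After iteration 7: pos = 6, freq = 2
After iteration 8: pos = 7, freq = 2
Loop ends.

Final answer: 2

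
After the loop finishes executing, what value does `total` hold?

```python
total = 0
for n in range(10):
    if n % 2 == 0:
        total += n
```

Let's trace through this code step by step.

Initialize: total = 0
Entering loop: for n in range(10):
After iteration 1: n = 0, total = 0
After iteration 2: n = 1, total = 0
After iteration 3: n = 2, total = 2
After iteration 4: n = 3, total = 2
After iteration 5: n = 4, total = 6
After iteration 6: n = 5, total = 6
After iteration 7: n = 6, total = 12
After iteration 8: n = 7, total = 12
After iteration 9: n = 8, total = 20
After iteration 10: n = 9, total = 20
Loop ends.

Final answer: 20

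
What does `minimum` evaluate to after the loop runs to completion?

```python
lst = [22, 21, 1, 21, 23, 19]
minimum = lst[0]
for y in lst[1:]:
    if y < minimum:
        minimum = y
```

Let's trace through this code step by step.

Initialize: lst = [22, 21, 1, 21, 23, 19]
Initialize: minimum = 22
Entering loop: for y in lst[1:]:
After iteration 1: y = 21, minimum = 21
After iteration 2: y = 1, minimum = 1
After iteration 3: y = 21, minimum = 1
After iteration 4: y = 23, minimum = 1
After iteration 5: y = 19, minimum = 1
Loop ends.

Final answer: 1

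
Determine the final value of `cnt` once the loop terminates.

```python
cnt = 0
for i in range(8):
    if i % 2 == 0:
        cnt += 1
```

Let's trace through this code step by step.

Initialize: cnt = 0
Entering loop: for i in range(8):
After iteration 1: i = 0, cnt = 1
After iteration 2: i = 1, cnt = 1
After iteration 3: i = 2, cnt = 2
After iteration 4: i = 3, cnt = 2
After iteration 5: i = 4, cnt = 3
After iteration 6: i = 5, cnt = 3
After iteration 7: i = 6, cnt = 4
After iteration 8: i = 7, cnt = 4
Loop ends.

Final answer: 4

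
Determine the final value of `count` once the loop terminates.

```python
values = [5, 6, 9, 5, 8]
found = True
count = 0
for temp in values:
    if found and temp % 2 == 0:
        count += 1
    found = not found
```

Let's trace through this code step by step.

Initialize: values = [5, 6, 9, 5, 8]
Initialize: found = True
Initialize: count = 0
Entering loop: for temp in values:
After iteration 1: temp = 5, found = False, count = 0
After iteration 2: temp = 6, found = True, count = 0
After iteration 3: temp = 9, found = False, count = 0
After iteration 4: temp = 5, found = True, count = 0
After iteration 5: temp = 8, found = False, count = 1
Loop ends.

Final answer: 1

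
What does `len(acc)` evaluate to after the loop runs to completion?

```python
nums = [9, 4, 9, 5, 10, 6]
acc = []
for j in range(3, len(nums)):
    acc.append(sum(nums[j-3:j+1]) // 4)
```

Let's trace through this code step by step.

Initialize: nums = [9, 4, 9, 5, 10, 6]
Initialize: acc = []
Entering loop: for j in range(3, len(nums)):
After iteration 1: j = 3, acc = [6]
After iteration 2: j = 4, acc = [6, 7]
After iteration 3: j = 5, acc = [6, 7, 7]
Loop ends.
len(acc) = 3

Final answer: 3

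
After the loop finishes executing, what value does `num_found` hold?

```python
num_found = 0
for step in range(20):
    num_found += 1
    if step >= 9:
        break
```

Let's trace through this code step by step.

Initialize: num_found = 0
Entering loop: for step in range(20):
After iteration 1: step = 0, num_found = 1
After iteration 2: step = 1, num_found = 2
After iteration 3: step = 2, num_found = 3
After iteration 4: step = 3, num_found = 4
After iteration 5: step = 4, num_found = 5
After iteration 6: step = 5, num_found = 6
After iteration 7: step = 6, num_found = 7
After iteration 8: step = 7, num_found = 8
After iteration 9: step = 8, num_found = 9
After iteration 10: step = 9, num_found = 10
Loop ends.

Final answer: 10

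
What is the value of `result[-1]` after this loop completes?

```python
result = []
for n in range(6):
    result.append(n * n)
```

Let's trace through this code step by step.

Initialize: result = []
Entering loop: for n in range(6):
After iteration 1: n = 0, result = [0]
After iteration 2: n = 1, result = [0, 1]
After iteration 3: n = 2, result = [0, 1, 4]
After iteration 4: n = 3, result = [0, 1, 4, 9]
After iteration 5: n = 4, result = [0, 1, 4, 9, 16]
After iteration 6: n = 5, result = [0, 1, 4, 9, 16, 25]
Loop ends.
result[-1] = 25

Final answer: 25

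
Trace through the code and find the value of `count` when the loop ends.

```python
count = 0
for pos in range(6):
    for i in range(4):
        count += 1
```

Let's trace through this code step by step.

Initialize: count = 0
Entering loop: for pos in range(6):
After iteration 1: pos = 0, count = 4
After iteration 2: pos = 1, count = 8
After iteration 3: pos = 2, count = 12
After iteration 4: pos = 3, count = 16
After iteration 5: pos = 4, count = 20
After iteration 6: pos = 5, count = 24
Loop ends.

Final answer: 24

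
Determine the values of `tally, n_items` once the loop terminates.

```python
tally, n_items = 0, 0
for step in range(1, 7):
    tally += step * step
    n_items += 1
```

Let's trace through this code step by step.

Initialize: tally = 0
Initialize: n_items = 0
Entering loop: for step in range(1, 7):
After iteration 1: step = 1, tally = 1, n_items = 1
After iteration 2: step = 2, tally = 5, n_items = 2
After iteration 3: step = 3, tally = 14, n_items = 3
After iteration 4: step = 4, tally = 30, n_items = 4
After iteration 5: step = 5, tally = 55, n_items = 5
After iteration 6: step = 6, tally = 91, n_items = 6
Loop ends.

Final answer: 91, 6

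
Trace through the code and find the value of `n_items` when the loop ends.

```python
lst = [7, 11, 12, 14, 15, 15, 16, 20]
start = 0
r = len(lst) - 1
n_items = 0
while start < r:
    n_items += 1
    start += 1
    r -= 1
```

Let's trace through this code step by step.

Initialize: lst = [7, 11, 12, 14, 15, 15, 16, 20]
Initialize: start = 0
Initialize: r = 7
Initialize: n_items = 0
Entering loop: while start < r:
After iteration 1: start = 1, r = 6, n_items = 1
After iteration 2: start = 2, r = 5, n_items = 2
After iteration 3: start = 3, r = 4, n_items = 3
After iteration 4: start = 4, r = 3, n_items = 4
Loop ends.

Final answer: 4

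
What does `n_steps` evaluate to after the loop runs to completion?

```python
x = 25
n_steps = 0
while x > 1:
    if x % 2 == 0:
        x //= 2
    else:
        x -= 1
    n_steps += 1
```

Let's trace through this code step by step.

Initialize: x = 25
Initialize: n_steps = 0
Entering loop: while x > 1:
After iteration 1: x = 24, n_steps = 1
After iteration 2: x = 12, n_steps = 2
After iteration 3: x = 6, n_steps = 3
After iteration 4: x = 3, n_steps = 4
After iteration 5: x = 2, n_steps = 5
After iteration 6: x = 1, n_steps = 6
Loop ends.

Final answer: 6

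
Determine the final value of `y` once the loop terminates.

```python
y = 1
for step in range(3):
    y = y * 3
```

Let's trace through this code step by step.

Initialize: y = 1
Entering loop: for step in range(3):
After iteration 1: step = 0, y = 3
After iteration 2: step = 1, y = 9
After iteration 3: step = 2, y = 27
Loop ends.

Final answer: 27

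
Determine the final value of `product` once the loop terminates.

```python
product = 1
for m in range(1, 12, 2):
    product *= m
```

Let's trace through this code step by step.

Initialize: product = 1
Entering loop: for m in range(1, 12, 2):
After iteration 1: m = 1, product = 1
After iteration 2: m = 3, product = 3
After iteration 3: m = 5, product = 15
After iteration 4: m = 7, product = 105
After iteration 5: m = 9, product = 945
After iteration 6: m = 11, product = 10395
Loop ends.

Final answer: 10395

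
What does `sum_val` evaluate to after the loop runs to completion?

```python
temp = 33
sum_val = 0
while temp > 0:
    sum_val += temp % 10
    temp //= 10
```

Let's trace through this code step by step.

Initialize: temp = 33
Initialize: sum_val = 0
Entering loop: while temp > 0:
After iteration 1: temp = 3, sum_val = 3
After iteration 2: temp = 0, sum_val = 6
Loop ends.

Final answer: 6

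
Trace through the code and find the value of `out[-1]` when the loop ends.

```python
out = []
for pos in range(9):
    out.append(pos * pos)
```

Let's trace through this code step by step.

Initialize: out = []
Entering loop: for pos in range(9):
After iteration 1: pos = 0, out = [0]
After iteration 2: pos = 1, out = [0, 1]
After iteration 3: pos = 2, out = [0, 1, 4]
After iteration 4: pos = 3, out = [0, 1, 4, 9]
After iteration 5: pos = 4, out = [0, 1, 4, 9, 16]
After iteration 6: pos = 5, out = [0, 1, 4, 9, 16, 25]
After iteration 7: pos = 6, out = [0, 1, 4, 9, 16, 25, 36]
After iteration 8: pos = 7, out = [0, 1, 4, 9, 16, 25, 36, 49]
After iteration 9: pos = 8, out = [0, 1, 4, 9, 16, 25, 36, 49, 64]
Loop ends.
out[-1] = 64

Final answer: 64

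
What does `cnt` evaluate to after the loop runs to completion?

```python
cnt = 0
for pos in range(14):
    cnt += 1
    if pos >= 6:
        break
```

Let's trace through this code step by step.

Initialize: cnt = 0
Entering loop: for pos in range(14):
After iteration 1: pos = 0, cnt = 1
After iteration 2: pos = 1, cnt = 2
After iteration 3: pos = 2, cnt = 3
After iteration 4: pos = 3, cnt = 4
After iteration 5: pos = 4, cnt = 5
After iteration 6: pos = 5, cnt = 6
After iteration 7: pos = 6, cnt = 7
Loop ends.

Final answer: 7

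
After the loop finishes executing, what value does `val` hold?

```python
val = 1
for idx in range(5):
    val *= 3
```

Let's trace through this code step by step.

Initialize: val = 1
Entering loop: for idx in range(5):
After iteration 1: idx = 0, val = 3
After iteration 2: idx = 1, val = 9
After iteration 3: idx = 2, val = 27
After iteration 4: idx = 3, val = 81
After iteration 5: idx = 4, val = 243
Loop ends.

Final answer: 243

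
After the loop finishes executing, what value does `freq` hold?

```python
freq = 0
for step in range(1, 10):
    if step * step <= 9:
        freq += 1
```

Let's trace through this code step by step.

Initialize: freq = 0
Entering loop: for step in range(1, 10):
After iteration 1: step = 1, freq = 1
After iteration 2: step = 2, freq = 2
After iteration 3: step = 3, freq = 3
After iteration 4: step = 4, freq = 3
After iteration 5: step = 5, freq = 3
After iteration 6: step = 6, freq = 3
After iteration 7: step = 7, freq = 3
After iteration 8: step = 8, freq = 3
After iteration 9: step = 9, freq = 3
Loop ends.

Final answer: 3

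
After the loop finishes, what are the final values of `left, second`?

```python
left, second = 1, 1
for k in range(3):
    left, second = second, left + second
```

Let's trace through this code step by step.

Initialize: left = 1
Initialize: second = 1
Entering loop: for k in range(3):
After iteration 1: k = 0, left = 1, second = 2
After iteration 2: k = 1, left = 2, second = 3
After iteration 3: k = 2, left = 3, second = 5
Loop ends.

Final answer: 3, 5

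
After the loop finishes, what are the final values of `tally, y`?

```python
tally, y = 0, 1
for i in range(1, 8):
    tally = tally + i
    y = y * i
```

Let's trace through this code step by step.

Initialize: tally = 0
Initialize: y = 1
Entering loop: for i in range(1, 8):
After iteration 1: i = 1, tally = 1, y = 1
After iteration 2: i = 2, tally = 3, y = 2
After iteration 3: i = 3, tally = 6, y = 6
After iteration 4: i = 4, tally = 10, y = 24
After iteration 5: i = 5, tally = 15, y = 120
After iteration 6: i = 6, tally = 21, y = 720
After iteration 7: i = 7, tally = 28, y = 5040
Loop ends.

Final answer: 28, 5040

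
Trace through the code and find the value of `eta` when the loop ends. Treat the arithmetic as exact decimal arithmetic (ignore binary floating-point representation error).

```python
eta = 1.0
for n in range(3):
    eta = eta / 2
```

Let's trace through this code step by step.

Initialize: eta = 1.0
Entering loop: for n in range(3):
After iteration 1: n = 0, eta = 0.5
After iteration 2: n = 1, eta = 0.25
After iteration 3: n = 2, eta = 0.125
Loop ends.

Final answer: 0.125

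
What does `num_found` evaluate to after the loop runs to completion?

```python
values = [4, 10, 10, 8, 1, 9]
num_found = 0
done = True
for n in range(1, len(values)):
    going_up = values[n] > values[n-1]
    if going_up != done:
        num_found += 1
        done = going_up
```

Let's trace through this code step by step.

Initialize: values = [4, 10, 10, 8, 1, 9]
Initialize: num_found = 0
Initialize: done = True
Entering loop: for n in range(1, len(values)):
After iteration 1: n = 1, num_found = 0, done = True, going_up = True
After iteration 2: n = 2, num_found = 1, done = False, going_up = False
After iteration 3: n = 3, num_found = 1, done = False, going_up = False
After iteration 4: n = 4, num_found = 1, done = False, going_up = False
After iteration 5: n = 5, num_found = 2, done = True, going_up = True
Loop ends.

Final answer: 2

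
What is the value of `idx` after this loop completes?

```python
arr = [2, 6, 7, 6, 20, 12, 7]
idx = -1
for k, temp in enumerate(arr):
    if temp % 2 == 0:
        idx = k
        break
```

Let's trace through this code step by step.

Initialize: arr = [2, 6, 7, 6, 20, 12, 7]
Initialize: idx = -1
Entering loop: for k, temp in enumerate(arr):
After iteration 1: k = 0, temp = 2, idx = 0
Loop ends.

Final answer: 0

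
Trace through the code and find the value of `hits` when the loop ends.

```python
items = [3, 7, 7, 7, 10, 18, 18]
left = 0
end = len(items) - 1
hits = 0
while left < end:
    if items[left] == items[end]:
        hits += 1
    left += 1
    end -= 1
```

Let's trace through this code step by step.

Initialize: items = [3, 7, 7, 7, 10, 18, 18]
Initialize: left = 0
Initialize: end = 6
Initialize: hits = 0
Entering loop: while left < end:
After iteration 1: left = 1, end = 5, hits = 0
After iteration 2: left = 2, end = 4, hits = 0
After iteration 3: left = 3, end = 3, hits = 0
Loop ends.

Final answer: 0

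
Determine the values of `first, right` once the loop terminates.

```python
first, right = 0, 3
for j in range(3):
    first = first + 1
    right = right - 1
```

Let's trace through this code step by step.

Initialize: first = 0
Initialize: right = 3
Entering loop: for j in range(3):
After iteration 1: j = 0, first = 1, right = 2
After iteration 2: j = 1, first = 2, right = 1
After iteration 3: j = 2, first = 3, right = 0
Loop ends.

Final answer: 3, 0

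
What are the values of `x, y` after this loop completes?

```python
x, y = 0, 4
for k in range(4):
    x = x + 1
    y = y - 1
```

Let's trace through this code step by step.

Initialize: x = 0
Initialize: y = 4
Entering loop: for k in range(4):
After iteration 1: k = 0, x = 1, y = 3
After iteration 2: k = 1, x = 2, y = 2
After iteration 3: k = 2, x = 3, y = 1
After iteration 4: k = 3, x = 4, y = 0
Loop ends.

Final answer: 4, 0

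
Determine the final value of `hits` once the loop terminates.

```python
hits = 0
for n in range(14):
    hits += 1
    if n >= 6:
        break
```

Let's trace through this code step by step.

Initialize: hits = 0
Entering loop: for n in range(14):
After iteration 1: n = 0, hits = 1
After iteration 2: n = 1, hits = 2
After iteration 3: n = 2, hits = 3
After iteration 4: n = 3, hits = 4
After iteration 5: n = 4, hits = 5
After iteration 6: n = 5, hits = 6
After iteration 7: n = 6, hits = 7
Loop ends.

Final answer: 7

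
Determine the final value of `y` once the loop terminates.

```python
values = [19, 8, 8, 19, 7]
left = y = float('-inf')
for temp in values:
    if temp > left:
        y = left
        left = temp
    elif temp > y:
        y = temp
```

Let's trace through this code step by step.

Initialize: values = [19, 8, 8, 19, 7]
Initialize: left = -inf
Initialize: y = -inf
Entering loop: for temp in values:
After iteration 1: temp = 19, left = 19, y = -inf
After iteration 2: temp = 8, left = 19, y = 8
After iteration 3: temp = 8, left = 19, y = 8
After iteration 4: temp = 19, left = 19, y = 19
After iteration 5: temp = 7, left = 19, y = 19
Loop ends.

Final answer: 19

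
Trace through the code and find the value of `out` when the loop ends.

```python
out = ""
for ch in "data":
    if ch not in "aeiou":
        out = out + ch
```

Let's trace through this code step by step.

Initialize: out = ''
Entering loop: for ch in "data":
After iteration 1: ch = 'd', out = 'd'
After iteration 2: ch = 'a', out = 'd'
After iteration 3: ch = 't', out = 'dt'
After iteration 4: ch = 'a', out = 'dt'
Loop ends.

Final answer: 'dt'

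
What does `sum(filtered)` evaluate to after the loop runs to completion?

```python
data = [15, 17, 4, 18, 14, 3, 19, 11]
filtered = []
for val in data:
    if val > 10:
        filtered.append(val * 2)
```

Let's trace through this code step by step.

Initialize: data = [15, 17, 4, 18, 14, 3, 19, 11]
Initialize: filtered = []
Entering loop: for val in data:
After iteration 1: val = 15, filtered = [30]
After iteration 2: val = 17, filtered = [30, 34]
After iteration 3: val = 4, filtered = [30, 34]
After iteration 4: val = 18, filtered = [30, 34, 36]
After iteration 5: val = 14, filtered = [30, 34, 36, 28]
After iteration 6: val = 3, filtered = [30, 34, 36, 28]
After iteration 7: val = 19, filtered = [30, 34, 36, 28, 38]
After iteration 8: val = 11, filtered = [30, 34, 36, 28, 38, 22]
Loop ends.
sum(filtered) = 188

Final answer: 188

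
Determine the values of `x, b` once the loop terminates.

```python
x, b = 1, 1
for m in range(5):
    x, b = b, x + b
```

Let's trace through this code step by step.

Initialize: x = 1
Initialize: b = 1
Entering loop: for m in range(5):
After iteration 1: m = 0, x = 1, b = 2
After iteration 2: m = 1, x = 2, b = 3
After iteration 3: m = 2, x = 3, b = 5
After iteration 4: m = 3, x = 5, b = 8
After iteration 5: m = 4, x = 8, b = 13
Loop ends.

Final answer: 8, 13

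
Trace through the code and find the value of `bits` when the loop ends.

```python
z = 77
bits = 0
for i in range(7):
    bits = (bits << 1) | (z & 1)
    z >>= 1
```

Let's trace through this code step by step.

Initialize: z = 77
Initialize: bits = 0
Entering loop: for i in range(7):
After iteration 1: i = 0, z = 38, bits = 1
After iteration 2: i = 1, z = 19, bits = 2
After iteration 3: i = 2, z = 9, bits = 5
After iteration 4: i = 3, z = 4, bits = 11
After iteration 5: i = 4, z = 2, bits = 22
After iteration 6: i = 5, z = 1, bits = 44
After iteration 7: i = 6, z = 0, bits = 89
Loop ends.

Final answer: 89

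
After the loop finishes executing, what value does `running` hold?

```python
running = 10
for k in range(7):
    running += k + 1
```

Let's trace through this code step by step.

Initialize: running = 10
Entering loop: for k in range(7):
After iteration 1: k = 0, running = 11
After iteration 2: k = 1, running = 13
After iteration 3: k = 2, running = 16
After iteration 4: k = 3, running = 20
After iteration 5: k = 4, running = 25
After iteration 6: k = 5, running = 31
After iteration 7: k = 6, running = 38
Loop ends.

Final answer: 38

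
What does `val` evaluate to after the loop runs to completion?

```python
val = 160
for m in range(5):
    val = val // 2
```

Let's trace through this code step by step.

Initialize: val = 160
Entering loop: for m in range(5):
After iteration 1: m = 0, val = 80
After iteration 2: m = 1, val = 40
After iteration 3: m = 2, val = 20
After iteration 4: m = 3, val = 10
After iteration 5: m = 4, val = 5
Loop ends.

Final answer: 5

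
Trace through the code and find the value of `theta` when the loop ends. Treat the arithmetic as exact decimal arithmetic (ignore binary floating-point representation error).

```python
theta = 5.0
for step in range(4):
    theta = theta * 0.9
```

Let's trace through this code step by step.

Initialize: theta = 5.0
Entering loop: for step in range(4):
After iteration 1: step = 0, theta = 4.5
After iteration 2: step = 1, theta = 4.05
After iteration 3: step = 2, theta = 3.645
After iteration 4: step = 3, theta = 3.2805
Loop ends.

Final answer: 3.2805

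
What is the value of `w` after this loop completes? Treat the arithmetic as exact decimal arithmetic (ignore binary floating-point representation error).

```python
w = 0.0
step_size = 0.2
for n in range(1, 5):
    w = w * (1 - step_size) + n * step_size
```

Let's trace through this code step by step.

Initialize: w = 0.0
Initialize: step_size = 0.2
Entering loop: for n in range(1, 5):
After iteration 1: n = 1, w = 0.2
After iteration 2: n = 2, w = 0.56
After iteration 3: n = 3, w = 1.048
After iteration 4: n = 4, w = 1.6384
Loop ends.

Final answer: 1.6384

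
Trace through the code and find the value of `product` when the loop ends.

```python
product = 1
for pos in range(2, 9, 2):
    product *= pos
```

Let's trace through this code step by step.

Initialize: product = 1
Entering loop: for pos in range(2, 9, 2):
After iteration 1: pos = 2, product = 2
After iteration 2: pos = 4, product = 8
After iteration 3: pos = 6, product = 48
After iteration 4: pos = 8, product = 384
Loop ends.

Final answer: 384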